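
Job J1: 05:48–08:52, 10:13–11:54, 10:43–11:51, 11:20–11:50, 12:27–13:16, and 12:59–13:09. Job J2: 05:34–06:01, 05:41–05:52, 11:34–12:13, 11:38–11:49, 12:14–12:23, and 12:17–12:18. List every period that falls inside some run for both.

05:48-06:01, 11:34-11:54

Merge the first list: 05:48-08:52, 10:13-11:54, 12:27-13:16.
Merge the second list: 05:34-06:01, 11:34-12:13, 12:14-12:23.
05:48-08:52 meets the second set on 05:48-06:01.
10:13-11:54 meets the second set on 11:34-11:54.
12:27-13:16: no overlap with the second set.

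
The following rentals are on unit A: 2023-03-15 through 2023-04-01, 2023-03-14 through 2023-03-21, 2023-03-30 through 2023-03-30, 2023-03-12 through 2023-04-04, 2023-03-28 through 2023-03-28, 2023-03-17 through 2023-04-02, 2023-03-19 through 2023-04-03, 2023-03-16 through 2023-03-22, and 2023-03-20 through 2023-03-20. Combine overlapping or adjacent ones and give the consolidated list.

2023-03-12 through 2023-04-04

Sort by start: 2023-03-12 through 2023-04-04, 2023-03-14 through 2023-03-21, 2023-03-15 through 2023-04-01, 2023-03-16 through 2023-03-22, 2023-03-17 through 2023-04-02, 2023-03-19 through 2023-04-03, 2023-03-20 through 2023-03-20, 2023-03-28 through 2023-03-28, 2023-03-30 through 2023-03-30.
2023-03-14 through 2023-03-21 overlaps/touches 2023-03-12 through 2023-04-04 → extend to 2023-03-12 through 2023-04-04.
2023-03-15 through 2023-04-01 overlaps/touches 2023-03-12 through 2023-04-04 → extend to 2023-03-12 through 2023-04-04.
2023-03-16 through 2023-03-22 overlaps/touches 2023-03-12 through 2023-04-04 → extend to 2023-03-12 through 2023-04-04.
2023-03-17 through 2023-04-02 overlaps/touches 2023-03-12 through 2023-04-04 → extend to 2023-03-12 through 2023-04-04.
2023-03-19 through 2023-04-03 overlaps/touches 2023-03-12 through 2023-04-04 → extend to 2023-03-12 through 2023-04-04.
2023-03-20 through 2023-03-20 overlaps/touches 2023-03-12 through 2023-04-04 → extend to 2023-03-12 through 2023-04-04.
2023-03-28 through 2023-03-28 overlaps/touches 2023-03-12 through 2023-04-04 → extend to 2023-03-12 through 2023-04-04.
2023-03-30 through 2023-03-30 overlaps/touches 2023-03-12 through 2023-04-04 → extend to 2023-03-12 through 2023-04-04.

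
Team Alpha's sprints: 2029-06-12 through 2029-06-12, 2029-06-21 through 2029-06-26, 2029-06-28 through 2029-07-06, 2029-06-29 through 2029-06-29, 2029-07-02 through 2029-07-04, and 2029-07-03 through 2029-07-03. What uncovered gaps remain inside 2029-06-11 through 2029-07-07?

2029-06-11 through 2029-06-11, 2029-06-13 through 2029-06-20, 2029-06-27 through 2029-06-27, 2029-07-07 through 2029-07-07

Covered (merged): 2029-06-12 through 2029-06-12, 2029-06-21 through 2029-06-26, 2029-06-28 through 2029-07-06.
Gaps within 2029-06-11 through 2029-07-07: 2029-06-11 through 2029-06-11, 2029-06-13 through 2029-06-20, 2029-06-27 through 2029-06-27, 2029-07-07 through 2029-07-07.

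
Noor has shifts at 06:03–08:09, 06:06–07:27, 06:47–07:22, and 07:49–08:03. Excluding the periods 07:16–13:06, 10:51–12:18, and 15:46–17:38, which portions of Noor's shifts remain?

A, merged: 06:03–08:09.
B, merged: 07:16–13:06, 15:46–17:38.
06:03–08:09 \ B = 06:03–07:16.

06:03–07:16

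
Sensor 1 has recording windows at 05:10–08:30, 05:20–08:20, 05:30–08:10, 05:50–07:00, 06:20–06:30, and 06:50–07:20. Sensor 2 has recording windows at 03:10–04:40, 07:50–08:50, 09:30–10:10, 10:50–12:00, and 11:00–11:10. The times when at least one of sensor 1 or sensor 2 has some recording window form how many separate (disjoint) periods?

First set merges to 05:10–08:30.
Second set merges to 03:10–04:40, 07:50–08:50, 09:30–10:10, 10:50–12:00.
A ∪ B = 03:10–04:40, 05:10–08:50, 09:30–10:10, 10:50–12:00.
That is 4 disjoint pieces.

4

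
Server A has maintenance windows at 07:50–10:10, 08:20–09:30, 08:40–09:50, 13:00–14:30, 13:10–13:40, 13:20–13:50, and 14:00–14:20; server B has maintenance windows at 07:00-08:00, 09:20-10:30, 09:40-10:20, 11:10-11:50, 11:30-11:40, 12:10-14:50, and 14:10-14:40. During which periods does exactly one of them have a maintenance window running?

07:00-07:50, 08:00-09:20, 10:10-10:30, 11:10-11:50, 12:10-13:00, 14:30-14:50

First set merges to 07:50-10:10, 13:00-14:30.
Second set merges to 07:00-08:00, 09:20-10:30, 11:10-11:50, 12:10-14:50.
A \ B = 08:00-09:20.
B \ A = 07:00-07:50, 10:10-10:30, 11:10-11:50, 12:10-13:00, 14:30-14:50.
Union of the two gives the symmetric difference.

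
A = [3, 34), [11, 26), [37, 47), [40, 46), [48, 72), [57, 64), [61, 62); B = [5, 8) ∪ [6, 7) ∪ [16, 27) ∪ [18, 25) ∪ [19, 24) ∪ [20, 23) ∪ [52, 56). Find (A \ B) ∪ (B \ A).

A, merged: [3, 34), [37, 47), [48, 72).
B, merged: [5, 8), [16, 27), [52, 56).
A \ B = [3, 5), [8, 16), [27, 34), [37, 47), [48, 52), [56, 72).
B \ A = none.
Union of the two gives the symmetric difference.

[3, 5) ∪ [8, 16) ∪ [27, 34) ∪ [37, 47) ∪ [48, 52) ∪ [56, 72)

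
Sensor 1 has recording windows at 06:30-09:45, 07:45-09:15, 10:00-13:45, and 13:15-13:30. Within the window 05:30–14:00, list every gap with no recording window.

05:30–06:30, 09:45–10:00, 13:45–14:00

Covered (merged): 06:30–09:45, 10:00–13:45.
Gaps within 05:30–14:00: 05:30–06:30, 09:45–10:00, 13:45–14:00.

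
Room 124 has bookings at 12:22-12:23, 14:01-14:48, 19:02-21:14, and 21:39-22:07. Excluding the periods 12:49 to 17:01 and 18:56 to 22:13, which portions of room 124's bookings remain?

12:22–12:23

12:22–12:23: nothing removed.
14:01–14:48: entirely removed.
19:02–21:14: entirely removed.
21:39–22:07: entirely removed.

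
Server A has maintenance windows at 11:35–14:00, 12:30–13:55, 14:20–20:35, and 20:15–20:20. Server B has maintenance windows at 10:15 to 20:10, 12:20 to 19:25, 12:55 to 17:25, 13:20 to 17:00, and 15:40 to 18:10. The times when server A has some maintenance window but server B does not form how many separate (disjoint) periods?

Merge the first list: 11:35-14:00, 14:20-20:35.
Merge the second list: 10:15-20:10.
A \ B = 20:10-20:35.
That is 1 disjoint piece.

1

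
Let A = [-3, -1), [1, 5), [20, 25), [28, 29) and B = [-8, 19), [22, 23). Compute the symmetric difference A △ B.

A \ B = [20, 22), [23, 25), [28, 29).
B \ A = [-8, -3), [-1, 1), [5, 19).
Union of the two gives the symmetric difference.

[-8, -3) ∪ [-1, 1) ∪ [5, 19) ∪ [20, 22) ∪ [23, 25) ∪ [28, 29)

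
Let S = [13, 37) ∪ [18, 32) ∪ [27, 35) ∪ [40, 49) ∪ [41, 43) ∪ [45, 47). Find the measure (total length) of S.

33

Merged: [13, 37), [40, 49).
Lengths: 24 + 9 = 33.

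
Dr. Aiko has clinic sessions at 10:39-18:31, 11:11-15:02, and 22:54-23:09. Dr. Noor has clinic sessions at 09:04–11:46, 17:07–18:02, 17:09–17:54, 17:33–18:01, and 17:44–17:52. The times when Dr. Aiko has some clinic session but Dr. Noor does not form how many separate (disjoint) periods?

3

A, merged: 10:39–18:31, 22:54–23:09.
B, merged: 09:04–11:46, 17:07–18:02.
A \ B = 11:46–17:07, 18:02–18:31, 22:54–23:09.
That is 3 disjoint pieces.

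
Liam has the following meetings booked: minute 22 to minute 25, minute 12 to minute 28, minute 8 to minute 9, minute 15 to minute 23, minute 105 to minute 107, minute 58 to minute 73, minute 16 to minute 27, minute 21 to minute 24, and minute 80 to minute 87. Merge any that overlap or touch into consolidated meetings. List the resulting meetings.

minute 8 to minute 9, minute 12 to minute 28, minute 58 to minute 73, minute 80 to minute 87, minute 105 to minute 107

Sort by start: minute 8 to minute 9, minute 12 to minute 28, minute 15 to minute 23, minute 16 to minute 27, minute 21 to minute 24, minute 22 to minute 25, minute 58 to minute 73, minute 80 to minute 87, minute 105 to minute 107.
minute 12 to minute 28 is disjoint → start new block.
minute 15 to minute 23 overlaps/touches minute 12 to minute 28 → extend to minute 12 to minute 28.
minute 16 to minute 27 overlaps/touches minute 12 to minute 28 → extend to minute 12 to minute 28.
minute 21 to minute 24 overlaps/touches minute 12 to minute 28 → extend to minute 12 to minute 28.
minute 22 to minute 25 overlaps/touches minute 12 to minute 28 → extend to minute 12 to minute 28.
minute 58 to minute 73 is disjoint → start new block.
minute 80 to minute 87 is disjoint → start new block.
minute 105 to minute 107 is disjoint → start new block.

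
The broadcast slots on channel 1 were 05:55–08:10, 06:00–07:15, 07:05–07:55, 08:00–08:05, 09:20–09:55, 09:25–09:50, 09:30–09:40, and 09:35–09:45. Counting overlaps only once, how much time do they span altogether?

2 h 50 min

Merged: 05:55–08:10, 09:20–09:55.
Lengths: 2 h 15 min + 35 min = 2 h 50 min.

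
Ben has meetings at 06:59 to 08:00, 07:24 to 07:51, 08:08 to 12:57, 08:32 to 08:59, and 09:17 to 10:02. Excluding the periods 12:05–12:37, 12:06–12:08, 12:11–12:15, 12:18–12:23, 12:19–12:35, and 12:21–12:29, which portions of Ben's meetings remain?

First set merges to 06:59-08:00, 08:08-12:57.
Second set merges to 12:05-12:37.
06:59-08:00 is untouched.
08:08-12:57 with B removed leaves 08:08-12:05, 12:37-12:57.

06:59-08:00, 08:08-12:05, 12:37-12:57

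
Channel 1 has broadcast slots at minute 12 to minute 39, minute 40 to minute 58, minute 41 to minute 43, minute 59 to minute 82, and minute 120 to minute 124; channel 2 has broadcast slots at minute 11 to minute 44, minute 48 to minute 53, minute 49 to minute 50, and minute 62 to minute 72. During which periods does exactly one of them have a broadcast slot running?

minute 11 to minute 12, minute 39 to minute 40, minute 44 to minute 48, minute 53 to minute 58, minute 59 to minute 62, minute 72 to minute 82, minute 120 to minute 124

A, merged: minute 12 to minute 39, minute 40 to minute 58, minute 59 to minute 82, minute 120 to minute 124.
B, merged: minute 11 to minute 44, minute 48 to minute 53, minute 62 to minute 72.
Only in the first: minute 44 to minute 48, minute 53 to minute 58, minute 59 to minute 62, minute 72 to minute 82, minute 120 to minute 124.
Only in the second: minute 11 to minute 12, minute 39 to minute 40.
Together these are the periods covered by exactly one.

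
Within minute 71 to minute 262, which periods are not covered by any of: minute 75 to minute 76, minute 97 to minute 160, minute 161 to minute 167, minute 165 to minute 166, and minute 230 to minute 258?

The merged coverage is minute 75 to minute 76, minute 97 to minute 160, minute 161 to minute 167, minute 230 to minute 258.
Uncovered inside minute 71 to minute 262: minute 71 to minute 75, minute 76 to minute 97, minute 160 to minute 161, minute 167 to minute 230, minute 258 to minute 262.

minute 71 to minute 75, minute 76 to minute 97, minute 160 to minute 161, minute 167 to minute 230, minute 258 to minute 262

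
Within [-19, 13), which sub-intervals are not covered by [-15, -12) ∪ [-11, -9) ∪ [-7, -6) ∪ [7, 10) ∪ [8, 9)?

[-19, -15) ∪ [-12, -11) ∪ [-9, -7) ∪ [-6, 7) ∪ [10, 13)

After merging, the occupied span is [-15, -12), [-11, -9), [-7, -6), [7, 10).
Complement within [-19, 13): [-19, -15), [-12, -11), [-9, -7), [-6, 7), [10, 13).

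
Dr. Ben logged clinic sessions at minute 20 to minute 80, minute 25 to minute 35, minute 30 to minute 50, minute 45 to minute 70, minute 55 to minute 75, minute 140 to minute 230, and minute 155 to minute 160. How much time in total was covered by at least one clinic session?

150 minutes

Merged: minute 20 to minute 80, minute 140 to minute 230.
Lengths: 60 minutes + 90 minutes = 150 minutes.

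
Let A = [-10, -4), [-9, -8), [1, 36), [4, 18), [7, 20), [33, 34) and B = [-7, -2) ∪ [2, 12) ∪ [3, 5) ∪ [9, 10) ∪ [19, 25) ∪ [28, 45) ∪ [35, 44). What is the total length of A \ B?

A, merged: [-10, -4), [1, 36).
B, merged: [-7, -2), [2, 12), [19, 25), [28, 45).
A \ B = [-10, -7), [1, 2), [12, 19), [25, 28).
Total: 3 + 1 + 7 + 3 = 14.

14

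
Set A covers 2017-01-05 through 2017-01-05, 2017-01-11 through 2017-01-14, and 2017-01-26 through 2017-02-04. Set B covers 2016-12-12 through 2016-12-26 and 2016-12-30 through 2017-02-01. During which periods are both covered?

2017-01-05 through 2017-01-05, 2017-01-11 through 2017-01-14, 2017-01-26 through 2017-02-01

2017-01-05 through 2017-01-05 meets the second set on 2017-01-05 through 2017-01-05.
2017-01-11 through 2017-01-14 meets the second set on 2017-01-11 through 2017-01-14.
2017-01-26 through 2017-02-04 meets the second set on 2017-01-26 through 2017-02-01.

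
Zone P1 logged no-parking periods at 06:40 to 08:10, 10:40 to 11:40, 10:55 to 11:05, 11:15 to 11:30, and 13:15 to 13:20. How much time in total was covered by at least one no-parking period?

2 h 35 min

Merged: 06:40–08:10, 10:40–11:40, 13:15–13:20.
Lengths: 1 h 30 min + 1 h + 5 min = 2 h 35 min.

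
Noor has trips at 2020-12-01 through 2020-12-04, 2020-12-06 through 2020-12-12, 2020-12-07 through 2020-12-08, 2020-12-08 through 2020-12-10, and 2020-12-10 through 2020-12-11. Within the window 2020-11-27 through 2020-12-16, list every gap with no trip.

2020-11-27 through 2020-11-30, 2020-12-05 through 2020-12-05, 2020-12-13 through 2020-12-16

Covered (merged): 2020-12-01 through 2020-12-04, 2020-12-06 through 2020-12-12.
Gaps within 2020-11-27 through 2020-12-16: 2020-11-27 through 2020-11-30, 2020-12-05 through 2020-12-05, 2020-12-13 through 2020-12-16.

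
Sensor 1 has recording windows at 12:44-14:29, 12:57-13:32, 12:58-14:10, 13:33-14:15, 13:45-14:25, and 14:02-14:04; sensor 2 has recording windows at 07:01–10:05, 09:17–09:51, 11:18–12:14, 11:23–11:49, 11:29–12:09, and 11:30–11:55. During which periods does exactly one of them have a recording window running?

Merge the first list: 12:44–14:29.
Merge the second list: 07:01–10:05, 11:18–12:14.
Only in the first: 12:44–14:29.
Only in the second: 07:01–10:05, 11:18–12:14.
Together these are the periods covered by exactly one.

07:01–10:05, 11:18–12:14, 12:44–14:29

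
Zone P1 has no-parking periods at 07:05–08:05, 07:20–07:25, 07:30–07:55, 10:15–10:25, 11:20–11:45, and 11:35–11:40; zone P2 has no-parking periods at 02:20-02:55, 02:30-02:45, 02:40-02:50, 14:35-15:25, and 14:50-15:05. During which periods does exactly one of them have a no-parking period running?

First set merges to 07:05–08:05, 10:15–10:25, 11:20–11:45.
Second set merges to 02:20–02:55, 14:35–15:25.
A \ B = 07:05–08:05, 10:15–10:25, 11:20–11:45.
B \ A = 02:20–02:55, 14:35–15:25.
Union of the two gives the symmetric difference.

02:20–02:55, 07:05–08:05, 10:15–10:25, 11:20–11:45, 14:35–15:25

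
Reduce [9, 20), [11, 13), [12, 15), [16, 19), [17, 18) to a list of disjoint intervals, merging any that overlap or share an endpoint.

[9, 20)

[11, 13) overlaps/touches [9, 20) → extend to [9, 20).
[12, 15) overlaps/touches [9, 20) → extend to [9, 20).
[16, 19) overlaps/touches [9, 20) → extend to [9, 20).
[17, 18) overlaps/touches [9, 20) → extend to [9, 20).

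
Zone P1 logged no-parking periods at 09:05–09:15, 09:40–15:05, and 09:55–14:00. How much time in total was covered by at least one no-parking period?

5 h 35 min

Merged: 09:05–09:15, 09:40–15:05.
Lengths: 10 min + 5 h 25 min = 5 h 35 min.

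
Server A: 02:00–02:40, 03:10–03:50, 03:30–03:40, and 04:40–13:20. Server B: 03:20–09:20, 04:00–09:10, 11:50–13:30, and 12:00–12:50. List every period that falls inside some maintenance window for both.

First set merges to 02:00-02:40, 03:10-03:50, 04:40-13:20.
Second set merges to 03:20-09:20, 11:50-13:30.
02:00-02:40: no overlap with the second set.
03:10-03:50 meets the second set on 03:20-03:50.
04:40-13:20 meets the second set on 04:40-09:20, 11:50-13:20.

03:20-03:50, 04:40-09:20, 11:50-13:20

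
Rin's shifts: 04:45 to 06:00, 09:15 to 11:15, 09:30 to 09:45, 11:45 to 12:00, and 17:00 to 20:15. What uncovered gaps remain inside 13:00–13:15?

13:00–13:15

After merging, the occupied span is 04:45–06:00, 09:15–11:15, 11:45–12:00, 17:00–20:15.
Uncovered inside 13:00–13:15: 13:00–13:15.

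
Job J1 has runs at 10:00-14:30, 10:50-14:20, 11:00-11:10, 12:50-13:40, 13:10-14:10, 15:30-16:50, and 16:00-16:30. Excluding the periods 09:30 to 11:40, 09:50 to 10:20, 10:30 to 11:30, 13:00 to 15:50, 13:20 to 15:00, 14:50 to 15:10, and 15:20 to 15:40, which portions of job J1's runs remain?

11:40-13:00, 15:50-16:50

Merge the first list: 10:00-14:30, 15:30-16:50.
Merge the second list: 09:30-11:40, 13:00-15:50.
10:00-14:30 with B removed leaves 11:40-13:00.
15:30-16:50 with B removed leaves 15:50-16:50.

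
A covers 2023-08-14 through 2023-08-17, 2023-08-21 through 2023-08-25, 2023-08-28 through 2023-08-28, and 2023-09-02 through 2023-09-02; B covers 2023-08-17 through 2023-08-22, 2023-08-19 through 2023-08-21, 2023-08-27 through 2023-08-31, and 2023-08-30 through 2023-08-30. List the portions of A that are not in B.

2023-08-14 through 2023-08-16, 2023-08-23 through 2023-08-25, 2023-09-02 through 2023-09-02

B, merged: 2023-08-17 through 2023-08-22, 2023-08-27 through 2023-08-31.
2023-08-14 through 2023-08-17 with B removed leaves 2023-08-14 through 2023-08-16.
2023-08-21 through 2023-08-25 with B removed leaves 2023-08-23 through 2023-08-25.
2023-08-28 through 2023-08-28 lies entirely inside B → drops out.
2023-09-02 through 2023-09-02 is untouched.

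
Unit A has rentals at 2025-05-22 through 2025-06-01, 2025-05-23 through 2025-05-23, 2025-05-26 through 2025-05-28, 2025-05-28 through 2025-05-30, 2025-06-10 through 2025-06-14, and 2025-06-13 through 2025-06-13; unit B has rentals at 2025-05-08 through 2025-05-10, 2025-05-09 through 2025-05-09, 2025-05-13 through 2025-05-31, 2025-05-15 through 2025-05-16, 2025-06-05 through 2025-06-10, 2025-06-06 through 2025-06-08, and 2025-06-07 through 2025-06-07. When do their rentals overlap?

Merge the first list: 2025-05-22 through 2025-06-01, 2025-06-10 through 2025-06-14.
Merge the second list: 2025-05-08 through 2025-05-10, 2025-05-13 through 2025-05-31, 2025-06-05 through 2025-06-10.
2025-05-22 through 2025-06-01 ∩ B → 2025-05-22 through 2025-05-31.
2025-06-10 through 2025-06-14 ∩ B → 2025-06-10 through 2025-06-10.

2025-05-22 through 2025-05-31, 2025-06-10 through 2025-06-10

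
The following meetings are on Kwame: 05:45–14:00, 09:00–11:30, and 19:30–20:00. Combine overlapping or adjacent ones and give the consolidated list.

09:00-11:30 overlaps/touches 05:45-14:00 → extend to 05:45-14:00.
19:30-20:00 is disjoint → start new block.

05:45-14:00, 19:30-20:00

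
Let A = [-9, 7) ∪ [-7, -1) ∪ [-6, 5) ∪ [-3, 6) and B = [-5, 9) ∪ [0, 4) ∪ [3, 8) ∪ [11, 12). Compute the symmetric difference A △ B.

[-9, -5) ∪ [7, 9) ∪ [11, 12)

A, merged: [-9, 7).
B, merged: [-5, 9), [11, 12).
A \ B = [-9, -5).
B \ A = [7, 9), [11, 12).
Union of the two gives the symmetric difference.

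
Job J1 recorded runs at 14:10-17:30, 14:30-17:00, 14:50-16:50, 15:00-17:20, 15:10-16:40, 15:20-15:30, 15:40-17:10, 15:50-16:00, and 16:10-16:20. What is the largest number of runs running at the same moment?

Walk the sorted start/end points keeping a running depth.
The depth first hits 7 at 15:50.

7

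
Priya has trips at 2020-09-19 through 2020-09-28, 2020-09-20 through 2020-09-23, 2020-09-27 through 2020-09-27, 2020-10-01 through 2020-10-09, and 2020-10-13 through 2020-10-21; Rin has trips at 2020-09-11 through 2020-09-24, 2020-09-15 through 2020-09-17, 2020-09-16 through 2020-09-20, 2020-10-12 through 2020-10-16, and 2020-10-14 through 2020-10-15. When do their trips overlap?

2020-09-19 through 2020-09-24, 2020-10-13 through 2020-10-16

First set merges to 2020-09-19 through 2020-09-28, 2020-10-01 through 2020-10-09, 2020-10-13 through 2020-10-21.
Second set merges to 2020-09-11 through 2020-09-24, 2020-10-12 through 2020-10-16.
2020-09-19 through 2020-09-28 ∩ B → 2020-09-19 through 2020-09-24.
2020-10-01 through 2020-10-09 meets no B interval.
2020-10-13 through 2020-10-21 ∩ B → 2020-10-13 through 2020-10-16.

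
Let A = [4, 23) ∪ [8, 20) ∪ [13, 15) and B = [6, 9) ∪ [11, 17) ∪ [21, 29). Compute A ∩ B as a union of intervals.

[6, 9) ∪ [11, 17) ∪ [21, 23)

Merge the first list: [4, 23).
[4, 23) meets the second set on [6, 9), [11, 17), [21, 23).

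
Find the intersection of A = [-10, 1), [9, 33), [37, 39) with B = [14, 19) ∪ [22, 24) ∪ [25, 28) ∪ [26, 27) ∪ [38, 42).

[14, 19) ∪ [22, 24) ∪ [25, 28) ∪ [38, 39)

B, merged: [14, 19), [22, 24), [25, 28), [38, 42).
[-10, 1) falls entirely outside B.
[9, 33) overlaps B on [14, 19), [22, 24), [25, 28).
[37, 39) overlaps B on [38, 39).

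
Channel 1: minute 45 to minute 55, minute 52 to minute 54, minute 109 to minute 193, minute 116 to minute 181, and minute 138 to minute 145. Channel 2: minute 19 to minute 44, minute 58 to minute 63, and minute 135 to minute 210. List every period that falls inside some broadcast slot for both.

minute 135 to minute 193

A, merged: minute 45 to minute 55, minute 109 to minute 193.
minute 45 to minute 55 falls entirely outside B.
minute 109 to minute 193 overlaps B on minute 135 to minute 193.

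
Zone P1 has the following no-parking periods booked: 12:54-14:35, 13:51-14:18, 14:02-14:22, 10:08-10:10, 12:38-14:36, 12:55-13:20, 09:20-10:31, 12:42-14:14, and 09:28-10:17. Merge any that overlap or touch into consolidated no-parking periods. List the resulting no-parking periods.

Sort by start: 09:20–10:31, 09:28–10:17, 10:08–10:10, 12:38–14:36, 12:42–14:14, 12:54–14:35, 12:55–13:20, 13:51–14:18, 14:02–14:22.
09:28–10:17 overlaps/touches 09:20–10:31 → extend to 09:20–10:31.
10:08–10:10 overlaps/touches 09:20–10:31 → extend to 09:20–10:31.
12:38–14:36 is disjoint → start new block.
12:42–14:14 overlaps/touches 12:38–14:36 → extend to 12:38–14:36.
12:54–14:35 overlaps/touches 12:38–14:36 → extend to 12:38–14:36.
12:55–13:20 overlaps/touches 12:38–14:36 → extend to 12:38–14:36.
13:51–14:18 overlaps/touches 12:38–14:36 → extend to 12:38–14:36.
14:02–14:22 overlaps/touches 12:38–14:36 → extend to 12:38–14:36.

09:20–10:31, 12:38–14:36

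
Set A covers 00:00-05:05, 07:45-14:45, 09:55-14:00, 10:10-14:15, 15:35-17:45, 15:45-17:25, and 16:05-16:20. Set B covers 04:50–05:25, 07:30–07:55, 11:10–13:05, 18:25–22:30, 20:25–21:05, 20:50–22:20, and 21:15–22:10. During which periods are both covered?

04:50–05:05, 07:45–07:55, 11:10–13:05

A, merged: 00:00–05:05, 07:45–14:45, 15:35–17:45.
B, merged: 04:50–05:25, 07:30–07:55, 11:10–13:05, 18:25–22:30.
00:00–05:05 overlaps B on 04:50–05:05.
07:45–14:45 overlaps B on 07:45–07:55, 11:10–13:05.
15:35–17:45 falls entirely outside B.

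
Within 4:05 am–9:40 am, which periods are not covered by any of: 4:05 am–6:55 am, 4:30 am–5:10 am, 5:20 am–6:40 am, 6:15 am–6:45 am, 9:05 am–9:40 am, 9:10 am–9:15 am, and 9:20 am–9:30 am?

6:55 am–9:05 am

The merged coverage is 4:05 am–6:55 am, 9:05 am–9:40 am.
Complement within 4:05 am–9:40 am: 6:55 am–9:05 am.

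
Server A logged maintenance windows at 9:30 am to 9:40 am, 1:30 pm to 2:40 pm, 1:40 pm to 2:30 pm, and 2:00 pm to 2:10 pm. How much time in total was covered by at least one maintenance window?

1 h 20 min

Merged: 9:30 am–9:40 am, 1:30 pm–2:40 pm.
Lengths: 10 min + 1 h 10 min = 1 h 20 min.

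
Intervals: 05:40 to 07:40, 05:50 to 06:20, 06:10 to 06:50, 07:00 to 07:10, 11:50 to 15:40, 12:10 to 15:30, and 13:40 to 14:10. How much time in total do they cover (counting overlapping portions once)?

Merged: 05:40–07:40, 11:50–15:40.
Lengths: 2 h + 3 h 50 min = 5 h 50 min.

5 h 50 min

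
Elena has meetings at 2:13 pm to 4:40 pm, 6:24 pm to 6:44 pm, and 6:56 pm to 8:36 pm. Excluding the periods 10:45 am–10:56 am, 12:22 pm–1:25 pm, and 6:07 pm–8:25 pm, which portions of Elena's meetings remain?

2:13 pm-4:40 pm: no B overlap → unchanged.
6:24 pm-6:44 pm: fully covered by B → removed.
6:56 pm-8:36 pm minus B → 8:25 pm-8:36 pm.

2:13 pm-4:40 pm, 8:25 pm-8:36 pm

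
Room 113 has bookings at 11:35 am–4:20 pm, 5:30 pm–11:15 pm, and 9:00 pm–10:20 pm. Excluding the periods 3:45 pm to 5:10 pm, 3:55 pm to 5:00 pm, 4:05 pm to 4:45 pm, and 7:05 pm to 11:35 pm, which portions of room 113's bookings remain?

11:35 am–3:45 pm, 5:30 pm–7:05 pm

Merge the first list: 11:35 am–4:20 pm, 5:30 pm–11:15 pm.
Merge the second list: 3:45 pm–5:10 pm, 7:05 pm–11:35 pm.
11:35 am–4:20 pm with B removed leaves 11:35 am–3:45 pm.
5:30 pm–11:15 pm with B removed leaves 5:30 pm–7:05 pm.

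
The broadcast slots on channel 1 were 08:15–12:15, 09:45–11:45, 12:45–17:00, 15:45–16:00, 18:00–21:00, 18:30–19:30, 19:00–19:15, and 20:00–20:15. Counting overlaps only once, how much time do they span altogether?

Merged: 08:15–12:15, 12:45–17:00, 18:00–21:00.
Lengths: 4 h + 4 h 15 min + 3 h = 11 h 15 min.

11 h 15 min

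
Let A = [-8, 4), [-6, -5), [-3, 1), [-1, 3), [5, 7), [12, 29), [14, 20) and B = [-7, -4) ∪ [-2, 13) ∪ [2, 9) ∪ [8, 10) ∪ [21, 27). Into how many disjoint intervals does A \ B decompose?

4

A, merged: [-8, 4), [5, 7), [12, 29).
B, merged: [-7, -4), [-2, 13), [21, 27).
A \ B = [-8, -7), [-4, -2), [13, 21), [27, 29).
That is 4 disjoint pieces.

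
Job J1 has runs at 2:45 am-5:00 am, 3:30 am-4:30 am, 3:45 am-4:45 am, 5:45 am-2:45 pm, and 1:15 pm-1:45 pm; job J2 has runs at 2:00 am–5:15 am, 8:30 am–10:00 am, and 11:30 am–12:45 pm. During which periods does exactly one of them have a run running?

2:00 am-2:45 am, 5:00 am-5:15 am, 5:45 am-8:30 am, 10:00 am-11:30 am, 12:45 pm-2:45 pm

A, merged: 2:45 am-5:00 am, 5:45 am-2:45 pm.
Only in the first: 5:45 am-8:30 am, 10:00 am-11:30 am, 12:45 pm-2:45 pm.
Only in the second: 2:00 am-2:45 am, 5:00 am-5:15 am.
Together these are the periods covered by exactly one.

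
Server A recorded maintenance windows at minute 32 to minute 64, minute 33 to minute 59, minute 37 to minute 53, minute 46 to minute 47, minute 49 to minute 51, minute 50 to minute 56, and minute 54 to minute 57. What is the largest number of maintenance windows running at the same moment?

At minute 50, 5 of the intervals are simultaneously active.
No point has more.

5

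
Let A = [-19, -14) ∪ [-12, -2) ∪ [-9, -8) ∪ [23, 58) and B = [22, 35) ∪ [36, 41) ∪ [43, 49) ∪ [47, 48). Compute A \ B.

First set merges to [-19, -14), [-12, -2), [23, 58).
Second set merges to [22, 35), [36, 41), [43, 49).
[-19, -14): no B overlap → unchanged.
[-12, -2): no B overlap → unchanged.
[23, 58) minus B → [35, 36), [41, 43), [49, 58).

[-19, -14) ∪ [-12, -2) ∪ [35, 36) ∪ [41, 43) ∪ [49, 58)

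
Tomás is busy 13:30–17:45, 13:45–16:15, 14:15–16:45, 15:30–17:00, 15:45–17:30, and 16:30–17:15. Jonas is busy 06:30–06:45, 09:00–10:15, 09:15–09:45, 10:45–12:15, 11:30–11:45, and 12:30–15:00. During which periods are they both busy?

Merge the first list: 13:30–17:45.
Merge the second list: 06:30–06:45, 09:00–10:15, 10:45–12:15, 12:30–15:00.
13:30–17:45 meets the second set on 13:30–15:00.

13:30–15:00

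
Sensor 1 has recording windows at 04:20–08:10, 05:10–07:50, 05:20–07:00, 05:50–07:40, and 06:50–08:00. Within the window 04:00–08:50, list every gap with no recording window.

04:00–04:20, 08:10–08:50

After merging, the occupied span is 04:20–08:10.
Gaps within 04:00–08:50: 04:00–04:20, 08:10–08:50.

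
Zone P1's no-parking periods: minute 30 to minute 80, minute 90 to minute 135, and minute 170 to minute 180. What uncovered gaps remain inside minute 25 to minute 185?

Covered (merged): minute 30 to minute 80, minute 90 to minute 135, minute 170 to minute 180.
Uncovered inside minute 25 to minute 185: minute 25 to minute 30, minute 80 to minute 90, minute 135 to minute 170, minute 180 to minute 185.

minute 25 to minute 30, minute 80 to minute 90, minute 135 to minute 170, minute 180 to minute 185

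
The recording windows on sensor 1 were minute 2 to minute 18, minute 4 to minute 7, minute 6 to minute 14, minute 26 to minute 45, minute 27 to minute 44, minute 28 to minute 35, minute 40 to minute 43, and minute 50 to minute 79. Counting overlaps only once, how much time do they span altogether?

Merged: minute 2 to minute 18, minute 26 to minute 45, minute 50 to minute 79.
Lengths: 16 minutes + 19 minutes + 29 minutes = 64 minutes.

64 minutes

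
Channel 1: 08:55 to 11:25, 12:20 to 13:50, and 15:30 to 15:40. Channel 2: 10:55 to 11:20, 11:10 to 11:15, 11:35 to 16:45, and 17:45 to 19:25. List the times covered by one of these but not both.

Second set merges to 10:55-11:20, 11:35-16:45, 17:45-19:25.
A but not B: 08:55-10:55, 11:20-11:25.
B but not A: 11:35-12:20, 13:50-15:30, 15:40-16:45, 17:45-19:25.
Combining gives A △ B.

08:55-10:55, 11:20-11:25, 11:35-12:20, 13:50-15:30, 15:40-16:45, 17:45-19:25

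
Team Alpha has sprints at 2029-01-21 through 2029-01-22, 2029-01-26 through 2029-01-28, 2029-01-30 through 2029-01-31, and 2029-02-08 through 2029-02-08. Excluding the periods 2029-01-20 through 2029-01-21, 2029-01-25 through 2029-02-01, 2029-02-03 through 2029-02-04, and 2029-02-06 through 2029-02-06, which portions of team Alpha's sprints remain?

2029-01-22 through 2029-01-22, 2029-02-08 through 2029-02-08

2029-01-21 through 2029-01-22 minus B → 2029-01-22 through 2029-01-22.
2029-01-26 through 2029-01-28: fully covered by B → removed.
2029-01-30 through 2029-01-31: fully covered by B → removed.
2029-02-08 through 2029-02-08: no B overlap → unchanged.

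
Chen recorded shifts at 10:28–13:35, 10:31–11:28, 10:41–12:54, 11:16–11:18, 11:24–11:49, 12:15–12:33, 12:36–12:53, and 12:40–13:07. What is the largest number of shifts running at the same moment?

4

Walk the sorted start/end points keeping a running depth.
The depth first hits 4 at 11:16.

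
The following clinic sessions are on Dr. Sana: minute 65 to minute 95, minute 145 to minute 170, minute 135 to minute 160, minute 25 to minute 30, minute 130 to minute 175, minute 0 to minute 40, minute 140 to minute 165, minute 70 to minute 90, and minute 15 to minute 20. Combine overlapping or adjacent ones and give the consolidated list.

minute 0 to minute 40, minute 65 to minute 95, minute 130 to minute 175

Sort by start: minute 0 to minute 40, minute 15 to minute 20, minute 25 to minute 30, minute 65 to minute 95, minute 70 to minute 90, minute 130 to minute 175, minute 135 to minute 160, minute 140 to minute 165, minute 145 to minute 170.
minute 15 to minute 20 overlaps/touches minute 0 to minute 40 → extend to minute 0 to minute 40.
minute 25 to minute 30 overlaps/touches minute 0 to minute 40 → extend to minute 0 to minute 40.
minute 65 to minute 95 is disjoint → start new block.
minute 70 to minute 90 overlaps/touches minute 65 to minute 95 → extend to minute 65 to minute 95.
minute 130 to minute 175 is disjoint → start new block.
minute 135 to minute 160 overlaps/touches minute 130 to minute 175 → extend to minute 130 to minute 175.
minute 140 to minute 165 overlaps/touches minute 130 to minute 175 → extend to minute 130 to minute 175.
minute 145 to minute 170 overlaps/touches minute 130 to minute 175 → extend to minute 130 to minute 175.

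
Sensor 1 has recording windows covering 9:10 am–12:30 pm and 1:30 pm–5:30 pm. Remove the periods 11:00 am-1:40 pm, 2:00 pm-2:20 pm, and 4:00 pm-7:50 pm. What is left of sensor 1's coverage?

9:10 am–11:00 am, 1:40 pm–2:00 pm, 2:20 pm–4:00 pm

9:10 am–12:30 pm with B removed leaves 9:10 am–11:00 am.
1:30 pm–5:30 pm with B removed leaves 1:40 pm–2:00 pm, 2:20 pm–4:00 pm.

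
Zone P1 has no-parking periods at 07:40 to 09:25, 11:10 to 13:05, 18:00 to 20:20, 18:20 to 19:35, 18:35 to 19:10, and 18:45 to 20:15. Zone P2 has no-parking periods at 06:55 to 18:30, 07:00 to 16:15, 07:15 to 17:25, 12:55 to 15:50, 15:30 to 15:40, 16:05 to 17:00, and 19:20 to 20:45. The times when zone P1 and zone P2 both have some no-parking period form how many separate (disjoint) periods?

4

A, merged: 07:40–09:25, 11:10–13:05, 18:00–20:20.
B, merged: 06:55–18:30, 19:20–20:45.
A ∩ B = 07:40–09:25, 11:10–13:05, 18:00–18:30, 19:20–20:20.
That is 4 disjoint pieces.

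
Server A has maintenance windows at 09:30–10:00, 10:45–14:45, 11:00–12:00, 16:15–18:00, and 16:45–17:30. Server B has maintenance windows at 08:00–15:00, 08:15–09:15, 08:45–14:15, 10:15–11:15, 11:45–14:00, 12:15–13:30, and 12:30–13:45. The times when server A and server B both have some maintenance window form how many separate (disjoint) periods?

First set merges to 09:30–10:00, 10:45–14:45, 16:15–18:00.
Second set merges to 08:00–15:00.
A ∩ B = 09:30–10:00, 10:45–14:45.
That is 2 disjoint pieces.

2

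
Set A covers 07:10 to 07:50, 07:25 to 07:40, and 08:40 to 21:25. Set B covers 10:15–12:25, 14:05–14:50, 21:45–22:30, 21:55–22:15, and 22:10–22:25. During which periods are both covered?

A, merged: 07:10–07:50, 08:40–21:25.
B, merged: 10:15–12:25, 14:05–14:50, 21:45–22:30.
07:10–07:50: no overlap with the second set.
08:40–21:25 meets the second set on 10:15–12:25, 14:05–14:50.

10:15–12:25, 14:05–14:50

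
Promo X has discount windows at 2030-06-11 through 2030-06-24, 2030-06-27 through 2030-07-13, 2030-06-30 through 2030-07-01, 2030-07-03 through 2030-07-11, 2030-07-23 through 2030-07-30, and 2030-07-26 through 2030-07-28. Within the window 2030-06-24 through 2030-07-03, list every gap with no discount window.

Covered (merged): 2030-06-11 through 2030-06-24, 2030-06-27 through 2030-07-13, 2030-07-23 through 2030-07-30.
Uncovered inside 2030-06-24 through 2030-07-03: 2030-06-25 through 2030-06-26.

2030-06-25 through 2030-06-26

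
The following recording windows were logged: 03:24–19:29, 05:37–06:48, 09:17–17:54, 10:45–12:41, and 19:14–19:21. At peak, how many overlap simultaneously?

At 10:45, 3 of the intervals are simultaneously active.
No point has more.

3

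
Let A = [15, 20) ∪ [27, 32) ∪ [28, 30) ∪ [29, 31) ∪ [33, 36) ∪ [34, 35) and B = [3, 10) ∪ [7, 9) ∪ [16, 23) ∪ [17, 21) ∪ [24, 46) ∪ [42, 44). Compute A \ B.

Merge the first list: [15, 20), [27, 32), [33, 36).
Merge the second list: [3, 10), [16, 23), [24, 46).
[15, 20) \ B = [15, 16).
[27, 32): entirely removed.
[33, 36): entirely removed.

[15, 16)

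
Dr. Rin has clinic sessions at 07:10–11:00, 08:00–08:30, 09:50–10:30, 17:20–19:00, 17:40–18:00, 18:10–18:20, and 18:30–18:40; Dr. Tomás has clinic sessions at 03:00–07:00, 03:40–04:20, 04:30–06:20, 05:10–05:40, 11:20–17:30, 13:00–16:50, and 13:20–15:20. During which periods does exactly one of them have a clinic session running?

03:00–07:00, 07:10–11:00, 11:20–17:20, 17:30–19:00

A, merged: 07:10–11:00, 17:20–19:00.
B, merged: 03:00–07:00, 11:20–17:30.
A \ B = 07:10–11:00, 17:30–19:00.
B \ A = 03:00–07:00, 11:20–17:20.
Union of the two gives the symmetric difference.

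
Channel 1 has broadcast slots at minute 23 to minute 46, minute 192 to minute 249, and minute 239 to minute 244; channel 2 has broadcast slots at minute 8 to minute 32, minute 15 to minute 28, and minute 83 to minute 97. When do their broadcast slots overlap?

First set merges to minute 23 to minute 46, minute 192 to minute 249.
Second set merges to minute 8 to minute 32, minute 83 to minute 97.
minute 23 to minute 46 meets the second set on minute 23 to minute 32.
minute 192 to minute 249: no overlap with the second set.

minute 23 to minute 32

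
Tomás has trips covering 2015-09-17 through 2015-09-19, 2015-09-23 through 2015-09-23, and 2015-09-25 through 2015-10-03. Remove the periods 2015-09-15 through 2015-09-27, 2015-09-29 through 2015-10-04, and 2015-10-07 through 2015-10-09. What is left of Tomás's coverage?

2015-09-28 through 2015-09-28

2015-09-17 through 2015-09-19: fully covered by B → removed.
2015-09-23 through 2015-09-23: fully covered by B → removed.
2015-09-25 through 2015-10-03 minus B → 2015-09-28 through 2015-09-28.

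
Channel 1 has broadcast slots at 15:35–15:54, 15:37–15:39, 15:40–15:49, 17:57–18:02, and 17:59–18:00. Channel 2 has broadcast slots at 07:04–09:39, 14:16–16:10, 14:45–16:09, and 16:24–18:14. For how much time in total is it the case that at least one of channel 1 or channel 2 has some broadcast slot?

6 h 19 min

First set merges to 15:35-15:54, 17:57-18:02.
Second set merges to 07:04-09:39, 14:16-16:10, 16:24-18:14.
A ∪ B = 07:04-09:39, 14:16-16:10, 16:24-18:14.
Total: 2 h 35 min + 1 h 54 min + 1 h 50 min = 6 h 19 min.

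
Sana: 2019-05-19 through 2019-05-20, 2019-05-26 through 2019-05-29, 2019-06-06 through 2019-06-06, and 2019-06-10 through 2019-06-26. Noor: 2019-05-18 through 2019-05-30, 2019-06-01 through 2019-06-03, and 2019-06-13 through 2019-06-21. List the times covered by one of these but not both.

A \ B = 2019-06-06 through 2019-06-06, 2019-06-10 through 2019-06-12, 2019-06-22 through 2019-06-26.
B \ A = 2019-05-18 through 2019-05-18, 2019-05-21 through 2019-05-25, 2019-05-30 through 2019-05-30, 2019-06-01 through 2019-06-03.
Union of the two gives the symmetric difference.

2019-05-18 through 2019-05-18, 2019-05-21 through 2019-05-25, 2019-05-30 through 2019-05-30, 2019-06-01 through 2019-06-03, 2019-06-06 through 2019-06-06, 2019-06-10 through 2019-06-12, 2019-06-22 through 2019-06-26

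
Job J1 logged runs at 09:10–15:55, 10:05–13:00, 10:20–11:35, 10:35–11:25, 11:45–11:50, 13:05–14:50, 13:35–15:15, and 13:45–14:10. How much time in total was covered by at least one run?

6 h 45 min

Merged: 09:10–15:55.
Length: 6 h 45 min.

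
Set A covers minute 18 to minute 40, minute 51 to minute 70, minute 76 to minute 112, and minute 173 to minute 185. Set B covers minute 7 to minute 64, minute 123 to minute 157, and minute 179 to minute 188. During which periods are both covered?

minute 18 to minute 40, minute 51 to minute 64, minute 179 to minute 185

minute 18 to minute 40 ∩ B → minute 18 to minute 40.
minute 51 to minute 70 ∩ B → minute 51 to minute 64.
minute 76 to minute 112 meets no B interval.
minute 173 to minute 185 ∩ B → minute 179 to minute 185.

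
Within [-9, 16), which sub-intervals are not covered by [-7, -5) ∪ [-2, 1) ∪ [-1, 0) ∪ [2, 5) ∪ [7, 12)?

The merged coverage is [-7, -5), [-2, 1), [2, 5), [7, 12).
Gaps within [-9, 16): [-9, -7), [-5, -2), [1, 2), [5, 7), [12, 16).

[-9, -7) ∪ [-5, -2) ∪ [1, 2) ∪ [5, 7) ∪ [12, 16)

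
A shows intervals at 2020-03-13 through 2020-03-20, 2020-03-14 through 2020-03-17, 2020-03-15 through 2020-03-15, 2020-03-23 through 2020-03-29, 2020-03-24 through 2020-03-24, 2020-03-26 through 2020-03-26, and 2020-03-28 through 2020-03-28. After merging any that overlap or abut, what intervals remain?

2020-03-14 through 2020-03-17 overlaps/touches 2020-03-13 through 2020-03-20 → extend to 2020-03-13 through 2020-03-20.
2020-03-15 through 2020-03-15 overlaps/touches 2020-03-13 through 2020-03-20 → extend to 2020-03-13 through 2020-03-20.
2020-03-23 through 2020-03-29 is disjoint → start new block.
2020-03-24 through 2020-03-24 overlaps/touches 2020-03-23 through 2020-03-29 → extend to 2020-03-23 through 2020-03-29.
2020-03-26 through 2020-03-26 overlaps/touches 2020-03-23 through 2020-03-29 → extend to 2020-03-23 through 2020-03-29.
2020-03-28 through 2020-03-28 overlaps/touches 2020-03-23 through 2020-03-29 → extend to 2020-03-23 through 2020-03-29.

2020-03-13 through 2020-03-20, 2020-03-23 through 2020-03-29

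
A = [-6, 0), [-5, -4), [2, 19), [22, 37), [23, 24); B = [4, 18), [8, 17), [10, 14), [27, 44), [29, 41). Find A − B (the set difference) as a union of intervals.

Merge the first list: [-6, 0), [2, 19), [22, 37).
Merge the second list: [4, 18), [27, 44).
[-6, 0): no B overlap → unchanged.
[2, 19) minus B → [2, 4), [18, 19).
[22, 37) minus B → [22, 27).

[-6, 0) ∪ [2, 4) ∪ [18, 19) ∪ [22, 27)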